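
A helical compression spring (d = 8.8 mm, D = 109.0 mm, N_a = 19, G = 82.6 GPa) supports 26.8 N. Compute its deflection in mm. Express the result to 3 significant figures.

10.6 mm

k = Gd⁴/(8D³N_a) = (82.6×10³)(8.8⁴)/(8·109.0³·19) = 2.5164 N/mm
δ = F/k = 26.8 / 2.5164 = 10.65 mm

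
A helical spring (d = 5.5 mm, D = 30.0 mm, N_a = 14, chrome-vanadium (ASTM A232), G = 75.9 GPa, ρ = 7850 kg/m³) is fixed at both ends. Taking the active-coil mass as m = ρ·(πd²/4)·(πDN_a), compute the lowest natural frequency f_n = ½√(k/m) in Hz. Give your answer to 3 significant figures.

k = Gd⁴/(8D³N_a) = (75.9×10³)(5.5⁴)/(8·30.0³·14) = 22.967 N/mm = 22967 N/m
Wire length L = πDN_a = π·30.0·14 = 1319.5 mm
m = ρ·(πd²/4)·L = 7850 × 23.758×10⁻⁶ m² × 1.3195 m = 0.24608 kg
f_n = ½√(k/m) = 0.5·√(22967/0.24608) = 0.5·√(93331) = 152.75 Hz

153 Hz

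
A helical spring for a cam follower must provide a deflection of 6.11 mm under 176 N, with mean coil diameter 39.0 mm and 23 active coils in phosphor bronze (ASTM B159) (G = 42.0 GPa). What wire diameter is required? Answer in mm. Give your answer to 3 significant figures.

9.30 mm

Required rate k = F/δ = 176/6.11 = 28.805 N/mm
d = (8D³N_a·k / G)^(1/4) = (8·39.0³·23·28.805 / (42.0×10³))^0.25
  = (7485.7)^0.25 = 9.3016 mm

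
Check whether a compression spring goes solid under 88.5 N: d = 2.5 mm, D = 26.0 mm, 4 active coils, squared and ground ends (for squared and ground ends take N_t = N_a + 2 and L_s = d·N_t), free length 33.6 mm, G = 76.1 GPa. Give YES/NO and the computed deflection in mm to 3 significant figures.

NO, δ = 16.7 mm

k = Gd⁴/(8D³N_a) = (76.1×10³)(2.5⁴)/(8·26.0³·4) = 5.2854 N/mm
N_t = 6; L_s = 2.5·6 = 15 mm; δ_solid = L₀ − L_s = 33.6 − 15 = 18.6 mm
δ = F/k = 88.5/5.2854 = 16.744 mm
δ < δ_solid → spring does not go solid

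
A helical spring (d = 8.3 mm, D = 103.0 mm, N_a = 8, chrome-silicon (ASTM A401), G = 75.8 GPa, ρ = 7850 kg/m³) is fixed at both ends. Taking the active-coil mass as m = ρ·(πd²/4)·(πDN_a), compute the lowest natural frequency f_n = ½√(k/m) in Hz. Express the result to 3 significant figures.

k = Gd⁴/(8D³N_a) = (75.8×10³)(8.3⁴)/(8·103.0³·8) = 5.1439 N/mm = 5143.9 N/m
Wire length L = πDN_a = π·103.0·8 = 2588.7 mm
m = ρ·(πd²/4)·L = 7850 × 54.106×10⁻⁶ m² × 2.5887 m = 1.0995 kg
f_n = ½√(k/m) = 0.5·√(5143.9/1.0995) = 0.5·√(4678.4) = 34.199 Hz

34.2 Hz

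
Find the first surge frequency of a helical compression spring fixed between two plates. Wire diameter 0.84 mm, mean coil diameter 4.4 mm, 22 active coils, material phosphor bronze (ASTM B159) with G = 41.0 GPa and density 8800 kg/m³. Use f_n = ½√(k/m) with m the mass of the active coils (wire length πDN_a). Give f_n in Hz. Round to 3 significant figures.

479 Hz

k = Gd⁴/(8D³N_a) = (41.0×10³)(0.84⁴)/(8·4.4³·22) = 1.3615 N/mm = 1361.5 N/m
Wire length L = πDN_a = π·4.4·22 = 304.11 mm
m = ρ·(πd²/4)·L = 8800 × 0.55418×10⁻⁶ m² × 0.30411 m = 0.0014831 kg
f_n = ½√(k/m) = 0.5·√(1361.5/0.0014831) = 0.5·√(9.1807e+05) = 479.08 Hz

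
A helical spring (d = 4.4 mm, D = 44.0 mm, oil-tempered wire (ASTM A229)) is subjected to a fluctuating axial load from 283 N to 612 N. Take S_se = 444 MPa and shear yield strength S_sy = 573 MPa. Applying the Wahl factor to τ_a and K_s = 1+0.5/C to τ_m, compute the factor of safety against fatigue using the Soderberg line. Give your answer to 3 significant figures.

0.611

C = D/d = 44.0/4.4 = 10.0000; K_W = (4C−1)/(4C−4)+0.615/C = 1.1448; K_s = 1+0.5/C = 1.0500
F_a = (F_max−F_min)/2 = 164.5 N; F_m = (F_max+F_min)/2 = 447.5 N
τ_a = K_W·8F_aD/(πd³) = 1.1448 × 216.37 = 247.71 MPa
τ_m = K_s·8F_mD/(πd³) = 1.0500 × 588.61 = 618.04 MPa
Soderberg: 1/n_f = τ_a/S_se + τ_m/S_sy = 247.71/444 + 618.04/573 = 0.55790 + 1.07861 = 1.6365
n_f = 1/1.6365 = 0.6111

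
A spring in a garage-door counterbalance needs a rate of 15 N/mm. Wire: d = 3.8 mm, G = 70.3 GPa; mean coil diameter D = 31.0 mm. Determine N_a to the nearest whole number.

4

N_a = Gd⁴/(8D³k) = (70.3×10³ × 3.8⁴)/(8 × 31.0³ × 15)
    = 1.46585e+07 / 3.57492e+06 = 4.1 → 4 coils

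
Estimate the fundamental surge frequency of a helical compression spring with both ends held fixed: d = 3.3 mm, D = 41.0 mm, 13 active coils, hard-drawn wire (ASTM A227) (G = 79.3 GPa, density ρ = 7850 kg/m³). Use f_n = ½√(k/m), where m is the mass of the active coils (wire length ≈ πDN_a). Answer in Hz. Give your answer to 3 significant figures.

k = Gd⁴/(8D³N_a) = (79.3×10³)(3.3⁴)/(8·41.0³·13) = 1.312 N/mm = 1312 N/m
Wire length L = πDN_a = π·41.0·13 = 1674.5 mm
m = ρ·(πd²/4)·L = 7850 × 8.553×10⁻⁶ m² × 1.6745 m = 0.11243 kg
f_n = ½√(k/m) = 0.5·√(1312/0.11243) = 0.5·√(11670) = 54.014 Hz

54.0 Hz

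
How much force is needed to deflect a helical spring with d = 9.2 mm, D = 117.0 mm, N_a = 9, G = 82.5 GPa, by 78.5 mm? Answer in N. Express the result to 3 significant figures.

402 N

k = Gd⁴/(8D³N_a) = (82.5×10³)(9.2⁴)/(8·117.0³·9) = 5.1253 N/mm
F = k·δ = 5.1253 × 78.5 = 402.33 N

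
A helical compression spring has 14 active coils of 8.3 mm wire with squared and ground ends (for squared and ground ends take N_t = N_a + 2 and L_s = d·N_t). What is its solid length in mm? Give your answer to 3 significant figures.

squared and ground ends: N_t = N_a + 2 = 14 + 2 = 16
L_s = d·N_t = 8.3 × 16 = 132.8 mm

133 mm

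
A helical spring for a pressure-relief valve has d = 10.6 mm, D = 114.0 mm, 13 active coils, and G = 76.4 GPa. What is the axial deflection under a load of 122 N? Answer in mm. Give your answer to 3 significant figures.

19.5 mm

k = Gd⁴/(8D³N_a) = (76.4×10³)(10.6⁴)/(8·114.0³·13) = 6.2599 N/mm
δ = F/k = 122 / 6.2599 = 19.489 mm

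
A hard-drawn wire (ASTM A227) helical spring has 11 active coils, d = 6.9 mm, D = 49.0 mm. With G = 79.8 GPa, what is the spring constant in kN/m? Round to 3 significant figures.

k = Gd⁴/(8D³N_a) = (79.8×10³ × 6.9⁴) / (8 × 49.0³ × 11)
  = 1.80884e+08 / 1.03531e+07 = 17.471 N/mm

17.5 kN/m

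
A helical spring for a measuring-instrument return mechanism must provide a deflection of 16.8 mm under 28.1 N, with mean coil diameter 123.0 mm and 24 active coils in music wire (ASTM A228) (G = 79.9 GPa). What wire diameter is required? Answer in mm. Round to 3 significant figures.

9.30 mm

Required rate k = F/δ = 28.1/16.8 = 1.6726 N/mm
d = (8D³N_a·k / G)^(1/4) = (8·123.0³·24·1.6726 / (79.9×10³))^0.25
  = (7479.4)^0.25 = 9.2997 mm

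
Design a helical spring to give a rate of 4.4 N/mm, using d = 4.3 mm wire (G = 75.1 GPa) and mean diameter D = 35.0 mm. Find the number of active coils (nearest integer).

17

N_a = Gd⁴/(8D³k) = (75.1×10³ × 4.3⁴)/(8 × 35.0³ × 4.4)
    = 2.56752e+07 / 1.5092e+06 = 17.01 → 17 coils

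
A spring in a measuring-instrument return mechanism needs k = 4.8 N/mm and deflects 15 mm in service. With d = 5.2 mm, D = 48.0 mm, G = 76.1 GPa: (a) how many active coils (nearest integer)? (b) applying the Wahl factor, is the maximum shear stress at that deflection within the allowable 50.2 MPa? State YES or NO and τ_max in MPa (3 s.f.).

N_a = Gd⁴/(8D³k) = (76.1×10³)(5.2⁴)/(8·48.0³·4.8) = 13.1 → N_a = 13
Actual rate k = Gd⁴/(8D³·13) = 4.8377 N/mm
Working load F = kδ = 4.8377·15 = 72.566 N
C = 48.0/5.2 = 9.2308; K_W = (4C−1)/(4C−4)+0.615/C = 1.1577
τ_max = K_W·8FD/(πd³) = 1.1577·63.082 = 73.033 MPa
τ_max > 50.2 MPa → exceeds allowable

(a) 13 coils; (b) NO, τ_max = 73.0 MPa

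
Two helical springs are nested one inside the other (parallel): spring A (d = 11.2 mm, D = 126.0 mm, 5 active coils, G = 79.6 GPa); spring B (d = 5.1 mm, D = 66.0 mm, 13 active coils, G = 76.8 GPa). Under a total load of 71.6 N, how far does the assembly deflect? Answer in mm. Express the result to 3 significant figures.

k_A = Gd⁴/(8D³N_a) = (79.6×10³)(11.2⁴)/(8·126.0³·5) = 15.654 N/mm
k_B = Gd⁴/(8D³N_a) = (76.8×10³)(5.1⁴)/(8·66.0³·13) = 1.7377 N/mm
Parallel: k_eq = 15.654 + 1.7377 = 17.391 N/mm
δ = F/k_eq = 71.6/17.391 = 4.117 mm

4.12 mm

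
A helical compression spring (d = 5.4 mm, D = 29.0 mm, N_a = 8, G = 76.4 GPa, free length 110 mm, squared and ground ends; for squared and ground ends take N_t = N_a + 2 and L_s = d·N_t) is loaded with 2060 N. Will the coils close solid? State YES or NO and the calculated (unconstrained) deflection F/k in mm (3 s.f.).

k = Gd⁴/(8D³N_a) = (76.4×10³)(5.4⁴)/(8·29.0³·8) = 41.619 N/mm
N_t = 10; L_s = 5.4·10 = 54 mm; δ_solid = L₀ − L_s = 110 − 54 = 56 mm
δ = F/k = 2060/41.619 = 49.496 mm
δ < δ_solid → spring does not go solid

NO, δ = 49.5 mm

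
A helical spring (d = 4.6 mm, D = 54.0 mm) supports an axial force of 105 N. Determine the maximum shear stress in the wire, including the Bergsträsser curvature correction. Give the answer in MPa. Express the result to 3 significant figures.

165 MPa

Spring index C = D/d = 54.0/4.6 = 11.7391
K_B = (4C+2)/(4C−3) = 48.957/43.957 = 1.1137
τ₀ = 8FD/(πd³) = 8·105·54.0/(π·4.6³) = 45360/305.79 = 148.34 MPa
τ_max = K·τ₀ = 1.1137 × 148.34 = 165.21 MPa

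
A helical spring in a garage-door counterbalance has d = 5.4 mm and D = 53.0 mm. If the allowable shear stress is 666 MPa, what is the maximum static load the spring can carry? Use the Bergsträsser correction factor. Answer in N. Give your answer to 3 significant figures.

C = D/d = 53.0/5.4 = 9.8148
K_B = (4C+2)/(4C−3) = 41.259/36.259 = 1.1379
τ_max = K·8FD/(πd³) → F_max = τ_allow·πd³/(8DK)
F_max = 666·π·5.4³/(8·53.0·1.1379) = 3.2946e+05/482.47 = 682.87 N

683 N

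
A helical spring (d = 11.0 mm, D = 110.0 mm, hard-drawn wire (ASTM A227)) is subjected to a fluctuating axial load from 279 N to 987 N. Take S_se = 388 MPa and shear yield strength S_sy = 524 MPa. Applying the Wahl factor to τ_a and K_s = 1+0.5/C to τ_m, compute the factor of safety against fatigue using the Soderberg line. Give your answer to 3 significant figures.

2.05

C = D/d = 110.0/11.0 = 10.0000; K_W = (4C−1)/(4C−4)+0.615/C = 1.1448; K_s = 1+0.5/C = 1.0500
F_a = (F_max−F_min)/2 = 354 N; F_m = (F_max+F_min)/2 = 633 N
τ_a = K_W·8F_aD/(πd³) = 1.1448 × 74.5 = 85.29 MPa
τ_m = K_s·8F_mD/(πd³) = 1.0500 × 133.22 = 139.88 MPa
Soderberg: 1/n_f = τ_a/S_se + τ_m/S_sy = 85.29/388 + 139.88/524 = 0.21982 + 0.26694 = 0.48676
n_f = 1/0.48676 = 2.054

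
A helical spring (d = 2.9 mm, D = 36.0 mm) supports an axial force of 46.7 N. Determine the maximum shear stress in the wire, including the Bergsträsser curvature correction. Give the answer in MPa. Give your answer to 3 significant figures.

194 MPa

Spring index C = D/d = 36.0/2.9 = 12.4138
K_B = (4C+2)/(4C−3) = 51.655/46.655 = 1.1072
τ₀ = 8FD/(πd³) = 8·46.7·36.0/(π·2.9³) = 13449.6/76.62 = 175.54 MPa
τ_max = K·τ₀ = 1.1072 × 175.54 = 194.35 MPa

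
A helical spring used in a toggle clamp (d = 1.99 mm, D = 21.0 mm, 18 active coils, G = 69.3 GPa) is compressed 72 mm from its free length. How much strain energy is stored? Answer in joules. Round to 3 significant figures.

k = Gd⁴/(8D³N_a) = (69.3×10³)(1.99⁴)/(8·21.0³·18) = 0.81494 N/mm
U = ½kδ² = 0.5 × 0.81494 × 72² = 2112.3 N·mm = 2.1123 J

2.11 J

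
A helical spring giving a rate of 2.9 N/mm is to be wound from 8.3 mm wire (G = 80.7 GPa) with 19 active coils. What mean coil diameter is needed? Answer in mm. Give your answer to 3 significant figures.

D = (Gd⁴/(8N_a·k))^(1/3) = (80.7×10³·8.3⁴/(8·19·2.9))^(1/3)
  = (868849)^(1/3) = 95.4219 mm

95.4 mm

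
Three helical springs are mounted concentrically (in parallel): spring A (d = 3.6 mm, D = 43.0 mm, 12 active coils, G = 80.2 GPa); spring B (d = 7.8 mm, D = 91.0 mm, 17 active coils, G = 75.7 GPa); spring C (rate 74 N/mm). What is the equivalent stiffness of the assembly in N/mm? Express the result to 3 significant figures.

k_A = Gd⁴/(8D³N_a) = (80.2×10³)(3.6⁴)/(8·43.0³·12) = 1.7648 N/mm
k_B = Gd⁴/(8D³N_a) = (75.7×10³)(7.8⁴)/(8·91.0³·17) = 2.7341 N/mm
Parallel: k_eq = 1.7648 + 2.7341 + 74 = 78.499 N/mm

78.5 N/mm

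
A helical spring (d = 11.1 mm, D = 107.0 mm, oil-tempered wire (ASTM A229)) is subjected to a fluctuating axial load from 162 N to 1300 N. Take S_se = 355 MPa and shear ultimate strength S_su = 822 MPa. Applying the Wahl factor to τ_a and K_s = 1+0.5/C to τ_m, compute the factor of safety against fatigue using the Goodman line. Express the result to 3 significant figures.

1.81

C = D/d = 107.0/11.1 = 9.6396; K_W = (4C−1)/(4C−4)+0.615/C = 1.1506; K_s = 1+0.5/C = 1.0519
F_a = (F_max−F_min)/2 = 569 N; F_m = (F_max+F_min)/2 = 731 N
τ_a = K_W·8F_aD/(πd³) = 1.1506 × 113.36 = 130.44 MPa
τ_m = K_s·8F_mD/(πd³) = 1.0519 × 145.64 = 153.19 MPa
Goodman: 1/n_f = τ_a/S_se + τ_m/S_su = 130.44/355 + 153.19/822 = 0.36742 + 0.18636 = 0.55379
n_f = 1/0.55379 = 1.806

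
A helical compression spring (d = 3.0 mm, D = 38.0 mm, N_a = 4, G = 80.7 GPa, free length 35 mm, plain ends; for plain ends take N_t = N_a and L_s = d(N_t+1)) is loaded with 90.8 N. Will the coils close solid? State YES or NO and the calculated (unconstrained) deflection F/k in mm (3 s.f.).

k = Gd⁴/(8D³N_a) = (80.7×10³)(3.0⁴)/(8·38.0³·4) = 3.7227 N/mm
N_t = 4; L_s = 3.0·5 = 15 mm; δ_solid = L₀ − L_s = 35 − 15 = 20 mm
δ = F/k = 90.8/3.7227 = 24.391 mm
δ ≥ δ_solid → spring goes solid

YES, δ = 24.4 mm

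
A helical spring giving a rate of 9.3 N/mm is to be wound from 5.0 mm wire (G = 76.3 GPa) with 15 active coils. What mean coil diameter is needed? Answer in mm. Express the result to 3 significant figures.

D = (Gd⁴/(8N_a·k))^(1/3) = (76.3×10³·5.0⁴/(8·15·9.3))^(1/3)
  = (42730.7)^(1/3) = 34.9607 mm

35.0 mm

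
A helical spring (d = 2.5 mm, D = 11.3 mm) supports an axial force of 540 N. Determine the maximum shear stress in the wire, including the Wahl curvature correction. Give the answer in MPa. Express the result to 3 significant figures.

Spring index C = D/d = 11.3/2.5 = 4.5200
K_W = (4C−1)/(4C−4) + 0.615/C = 17.080/14.080 + 0.1361 = 1.3491
τ₀ = 8FD/(πd³) = 8·540·11.3/(π·2.5³) = 48816/49.087 = 994.47 MPa
τ_max = K·τ₀ = 1.3491 × 994.47 = 1341.7 MPa

1340 MPa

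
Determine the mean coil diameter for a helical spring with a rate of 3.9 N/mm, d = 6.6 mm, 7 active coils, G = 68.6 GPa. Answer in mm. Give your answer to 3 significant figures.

84.2 mm

D = (Gd⁴/(8N_a·k))^(1/3) = (68.6×10³·6.6⁴/(8·7·3.9))^(1/3)
  = (596001)^(1/3) = 84.1555 mm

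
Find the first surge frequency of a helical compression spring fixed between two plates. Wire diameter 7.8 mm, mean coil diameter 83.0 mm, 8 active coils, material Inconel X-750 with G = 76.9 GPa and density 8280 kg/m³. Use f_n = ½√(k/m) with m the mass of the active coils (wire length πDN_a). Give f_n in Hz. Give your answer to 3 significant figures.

48.5 Hz

k = Gd⁴/(8D³N_a) = (76.9×10³)(7.8⁴)/(8·83.0³·8) = 7.7784 N/mm = 7778.4 N/m
Wire length L = πDN_a = π·83.0·8 = 2086 mm
m = ρ·(πd²/4)·L = 8280 × 47.784×10⁻⁶ m² × 2.086 m = 0.82533 kg
f_n = ½√(k/m) = 0.5·√(7778.4/0.82533) = 0.5·√(9424.6) = 48.54 Hz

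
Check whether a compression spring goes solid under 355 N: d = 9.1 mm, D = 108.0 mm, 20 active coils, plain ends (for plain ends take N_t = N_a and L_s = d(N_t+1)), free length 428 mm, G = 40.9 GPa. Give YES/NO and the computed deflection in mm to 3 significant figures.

k = Gd⁴/(8D³N_a) = (40.9×10³)(9.1⁴)/(8·108.0³·20) = 1.3915 N/mm
N_t = 20; L_s = 9.1·21 = 191.1 mm; δ_solid = L₀ − L_s = 428 − 191.1 = 236.9 mm
δ = F/k = 355/1.3915 = 255.11 mm
δ ≥ δ_solid → spring goes solid

YES, δ = 255 mm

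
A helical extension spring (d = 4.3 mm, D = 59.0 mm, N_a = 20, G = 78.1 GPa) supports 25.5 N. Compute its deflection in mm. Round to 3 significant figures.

31.4 mm

k = Gd⁴/(8D³N_a) = (78.1×10³)(4.3⁴)/(8·59.0³·20) = 0.81255 N/mm
δ = F/k = 25.5 / 0.81255 = 31.383 mm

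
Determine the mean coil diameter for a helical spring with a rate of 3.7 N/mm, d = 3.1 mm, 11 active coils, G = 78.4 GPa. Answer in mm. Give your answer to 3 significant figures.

28.1 mm

D = (Gd⁴/(8N_a·k))^(1/3) = (78.4×10³·3.1⁴/(8·11·3.7))^(1/3)
  = (22237.1)^(1/3) = 28.1207 mm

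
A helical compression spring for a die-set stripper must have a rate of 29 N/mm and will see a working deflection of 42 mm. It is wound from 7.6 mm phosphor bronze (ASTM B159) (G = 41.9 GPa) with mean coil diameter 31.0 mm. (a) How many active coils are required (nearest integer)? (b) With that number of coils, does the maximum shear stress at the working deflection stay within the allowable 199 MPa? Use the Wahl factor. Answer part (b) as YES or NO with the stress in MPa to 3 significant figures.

N_a = Gd⁴/(8D³k) = (41.9×10³)(7.6⁴)/(8·31.0³·29) = 20.23 → N_a = 20
Actual rate k = Gd⁴/(8D³·20) = 29.327 N/mm
Working load F = kδ = 29.327·42 = 1231.7 N
C = 31.0/7.6 = 4.0789; K_W = (4C−1)/(4C−4)+0.615/C = 1.3944
τ_max = K_W·8FD/(πd³) = 1.3944·221.5 = 308.85 MPa
τ_max > 199 MPa → exceeds allowable

(a) 20 coils; (b) NO, τ_max = 309 MPa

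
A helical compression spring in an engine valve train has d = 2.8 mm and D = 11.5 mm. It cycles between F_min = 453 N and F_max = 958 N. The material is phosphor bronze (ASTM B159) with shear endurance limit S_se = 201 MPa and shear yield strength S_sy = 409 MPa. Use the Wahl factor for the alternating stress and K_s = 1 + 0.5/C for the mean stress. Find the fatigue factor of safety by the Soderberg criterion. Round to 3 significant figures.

0.204

C = D/d = 11.5/2.8 = 4.1071; K_W = (4C−1)/(4C−4)+0.615/C = 1.3911; K_s = 1+0.5/C = 1.1217
F_a = (F_max−F_min)/2 = 252.5 N; F_m = (F_max+F_min)/2 = 705.5 N
τ_a = K_W·8F_aD/(πd³) = 1.3911 × 336.84 = 468.59 MPa
τ_m = K_s·8F_mD/(πd³) = 1.1217 × 941.15 = 1055.7 MPa
Soderberg: 1/n_f = τ_a/S_se + τ_m/S_sy = 468.59/201 + 1055.7/409 = 2.33127 + 2.58125 = 4.9125
n_f = 1/4.9125 = 0.2036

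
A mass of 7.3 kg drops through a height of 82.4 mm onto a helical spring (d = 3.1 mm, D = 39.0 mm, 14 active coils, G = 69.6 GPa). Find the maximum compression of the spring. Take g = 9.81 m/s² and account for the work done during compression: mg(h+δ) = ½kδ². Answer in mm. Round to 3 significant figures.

k = Gd⁴/(8D³N_a) = (69.6×10³)(3.1⁴)/(8·39.0³·14) = 0.96748 N/mm
W = mg = 7.3 × 9.81 = 71.613 N
½kδ² − Wδ − Wh = 0 → δ = (W + √(W² + 2kWh))/k
δ = (71.613 + √(5128.4 + 11418.1))/0.96748 = (71.613 + 128.63)/0.96748 = 206.98 mm

207 mm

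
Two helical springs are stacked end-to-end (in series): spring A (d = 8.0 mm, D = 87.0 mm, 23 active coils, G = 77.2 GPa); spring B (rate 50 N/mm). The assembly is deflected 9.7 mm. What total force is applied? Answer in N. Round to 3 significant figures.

k_A = Gd⁴/(8D³N_a) = (77.2×10³)(8.0⁴)/(8·87.0³·23) = 2.6098 N/mm
Series: 1/k_eq = 1/2.6098 + 1/50 = 0.40318; k_eq = 2.4803 N/mm
F = k_eq·δ = 2.4803·9.7 = 24.059 N

24.1 N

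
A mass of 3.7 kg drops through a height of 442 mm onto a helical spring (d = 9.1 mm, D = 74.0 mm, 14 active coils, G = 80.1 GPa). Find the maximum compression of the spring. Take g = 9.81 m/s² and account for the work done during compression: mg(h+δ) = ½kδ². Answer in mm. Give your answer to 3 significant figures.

54.6 mm

k = Gd⁴/(8D³N_a) = (80.1×10³)(9.1⁴)/(8·74.0³·14) = 12.103 N/mm
W = mg = 3.7 × 9.81 = 36.297 N
½kδ² − Wδ − Wh = 0 → δ = (W + √(W² + 2kWh))/k
δ = (36.297 + √(1317.5 + 388336))/12.103 = (36.297 + 624.22)/12.103 = 54.576 mm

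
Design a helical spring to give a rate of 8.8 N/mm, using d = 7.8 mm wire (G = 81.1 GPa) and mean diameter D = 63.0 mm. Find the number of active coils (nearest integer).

N_a = Gd⁴/(8D³k) = (81.1×10³ × 7.8⁴)/(8 × 63.0³ × 8.8)
    = 3.00192e+08 / 1.76033e+07 = 17.05 → 17 coils

17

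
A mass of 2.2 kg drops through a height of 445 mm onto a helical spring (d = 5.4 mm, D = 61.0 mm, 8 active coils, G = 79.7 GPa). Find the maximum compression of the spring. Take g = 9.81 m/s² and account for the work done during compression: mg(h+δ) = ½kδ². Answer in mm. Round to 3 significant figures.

69.0 mm

k = Gd⁴/(8D³N_a) = (79.7×10³)(5.4⁴)/(8·61.0³·8) = 4.6651 N/mm
W = mg = 2.2 × 9.81 = 21.582 N
½kδ² − Wδ − Wh = 0 → δ = (W + √(W² + 2kWh))/k
δ = (21.582 + √(465.78 + 89607.8))/4.6651 = (21.582 + 300.12)/4.6651 = 68.959 mm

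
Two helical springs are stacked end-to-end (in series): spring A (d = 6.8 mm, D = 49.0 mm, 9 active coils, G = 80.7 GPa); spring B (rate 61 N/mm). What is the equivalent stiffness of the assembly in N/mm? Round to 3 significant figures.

15.3 N/mm

k_A = Gd⁴/(8D³N_a) = (80.7×10³)(6.8⁴)/(8·49.0³·9) = 20.37 N/mm
Series: 1/k_eq = 1/20.37 + 1/61 = 0.065486; k_eq = 15.271 N/mm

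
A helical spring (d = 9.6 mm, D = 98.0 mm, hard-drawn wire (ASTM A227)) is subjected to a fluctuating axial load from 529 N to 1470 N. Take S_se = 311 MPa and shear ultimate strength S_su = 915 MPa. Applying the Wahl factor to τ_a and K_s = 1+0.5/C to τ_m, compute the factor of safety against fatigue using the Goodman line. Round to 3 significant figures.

C = D/d = 98.0/9.6 = 10.2083; K_W = (4C−1)/(4C−4)+0.615/C = 1.1417; K_s = 1+0.5/C = 1.0490
F_a = (F_max−F_min)/2 = 470.5 N; F_m = (F_max+F_min)/2 = 999.5 N
τ_a = K_W·8F_aD/(πd³) = 1.1417 × 132.71 = 151.52 MPa
τ_m = K_s·8F_mD/(πd³) = 1.0490 × 281.93 = 295.73 MPa
Goodman: 1/n_f = τ_a/S_se + τ_m/S_su = 151.52/311 + 295.73/915 = 0.48719 + 0.32321 = 0.8104
n_f = 1/0.8104 = 1.234

1.23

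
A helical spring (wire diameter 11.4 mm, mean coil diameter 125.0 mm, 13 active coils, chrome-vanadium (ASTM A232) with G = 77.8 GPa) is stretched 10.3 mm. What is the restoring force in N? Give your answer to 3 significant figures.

k = Gd⁴/(8D³N_a) = (77.8×10³)(11.4⁴)/(8·125.0³·13) = 6.469 N/mm
F = k·δ = 6.469 × 10.3 = 66.63 N

66.6 N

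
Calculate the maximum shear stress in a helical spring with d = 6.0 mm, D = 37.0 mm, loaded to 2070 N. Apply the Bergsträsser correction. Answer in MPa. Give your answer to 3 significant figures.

1110 MPa

Spring index C = D/d = 37.0/6.0 = 6.1667
K_B = (4C+2)/(4C−3) = 26.667/21.667 = 1.2308
τ₀ = 8FD/(πd³) = 8·2070·37.0/(π·6.0³) = 612720/678.58 = 902.94 MPa
τ_max = K·τ₀ = 1.2308 × 902.94 = 1111.3 MPa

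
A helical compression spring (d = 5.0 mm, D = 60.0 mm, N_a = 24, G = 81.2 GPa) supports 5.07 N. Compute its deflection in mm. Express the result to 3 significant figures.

k = Gd⁴/(8D³N_a) = (81.2×10³)(5.0⁴)/(8·60.0³·24) = 1.2237 N/mm
δ = F/k = 5.07 / 1.2237 = 4.1431 mm

4.14 mm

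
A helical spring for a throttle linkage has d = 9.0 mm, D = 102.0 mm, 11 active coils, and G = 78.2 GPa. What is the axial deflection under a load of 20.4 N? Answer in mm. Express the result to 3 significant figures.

k = Gd⁴/(8D³N_a) = (78.2×10³)(9.0⁴)/(8·102.0³·11) = 5.4941 N/mm
δ = F/k = 20.4 / 5.4941 = 3.7131 mm

3.71 mm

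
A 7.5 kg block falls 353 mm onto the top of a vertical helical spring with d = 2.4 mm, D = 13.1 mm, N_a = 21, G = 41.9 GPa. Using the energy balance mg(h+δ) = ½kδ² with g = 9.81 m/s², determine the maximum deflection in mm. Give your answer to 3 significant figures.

140 mm

k = Gd⁴/(8D³N_a) = (41.9×10³)(2.4⁴)/(8·13.1³·21) = 3.6807 N/mm
W = mg = 7.5 × 9.81 = 73.575 N
½kδ² − Wδ − Wh = 0 → δ = (W + √(W² + 2kWh))/k
δ = (73.575 + √(5413.3 + 191192))/3.6807 = (73.575 + 443.4)/3.6807 = 140.45 mm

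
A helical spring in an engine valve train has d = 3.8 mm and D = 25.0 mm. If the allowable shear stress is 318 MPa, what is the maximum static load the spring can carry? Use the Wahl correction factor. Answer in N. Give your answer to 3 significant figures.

C = D/d = 25.0/3.8 = 6.5789
K_W = (4C−1)/(4C−4) + 0.615/C = 25.316/22.316 + 0.0935 = 1.2279
τ_max = K·8FD/(πd³) → F_max = τ_allow·πd³/(8DK)
F_max = 318·π·3.8³/(8·25.0·1.2279) = 54819/245.58 = 223.22 N

223 N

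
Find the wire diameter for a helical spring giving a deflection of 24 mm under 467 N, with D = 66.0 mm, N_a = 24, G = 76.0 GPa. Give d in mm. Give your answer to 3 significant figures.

Required rate k = F/δ = 467/24 = 19.458 N/mm
d = (8D³N_a·k / G)^(1/4) = (8·66.0³·24·19.458 / (76.0×10³))^0.25
  = (14133)^0.25 = 10.9033 mm

10.9 mm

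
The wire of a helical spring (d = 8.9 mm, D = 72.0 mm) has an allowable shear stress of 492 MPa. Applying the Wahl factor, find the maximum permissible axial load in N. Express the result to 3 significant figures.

C = D/d = 72.0/8.9 = 8.0899
K_W = (4C−1)/(4C−4) + 0.615/C = 31.360/28.360 + 0.0760 = 1.1818
τ_max = K·8FD/(πd³) → F_max = τ_allow·πd³/(8DK)
F_max = 492·π·8.9³/(8·72.0·1.1818) = 1.0896e+06/680.72 = 1600.7 N

1600 N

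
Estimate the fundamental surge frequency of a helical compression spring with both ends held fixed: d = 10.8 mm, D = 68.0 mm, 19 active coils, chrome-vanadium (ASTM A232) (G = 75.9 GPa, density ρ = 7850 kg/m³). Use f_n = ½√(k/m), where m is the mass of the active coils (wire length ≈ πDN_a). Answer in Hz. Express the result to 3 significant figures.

k = Gd⁴/(8D³N_a) = (75.9×10³)(10.8⁴)/(8·68.0³·19) = 21.606 N/mm = 21606 N/m
Wire length L = πDN_a = π·68.0·19 = 4058.9 mm
m = ρ·(πd²/4)·L = 7850 × 91.609×10⁻⁶ m² × 4.0589 m = 2.9189 kg
f_n = ½√(k/m) = 0.5·√(21606/2.9189) = 0.5·√(7402) = 43.017 Hz

43.0 Hz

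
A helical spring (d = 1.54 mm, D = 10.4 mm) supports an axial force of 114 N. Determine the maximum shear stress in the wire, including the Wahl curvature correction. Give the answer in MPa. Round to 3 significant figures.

Spring index C = D/d = 10.4/1.54 = 6.7532
K_W = (4C−1)/(4C−4) + 0.615/C = 26.013/23.013 + 0.0911 = 1.2214
τ₀ = 8FD/(πd³) = 8·114·10.4/(π·1.54³) = 9484.8/11.474 = 826.64 MPa
τ_max = K·τ₀ = 1.2214 × 826.64 = 1009.7 MPa

1010 MPa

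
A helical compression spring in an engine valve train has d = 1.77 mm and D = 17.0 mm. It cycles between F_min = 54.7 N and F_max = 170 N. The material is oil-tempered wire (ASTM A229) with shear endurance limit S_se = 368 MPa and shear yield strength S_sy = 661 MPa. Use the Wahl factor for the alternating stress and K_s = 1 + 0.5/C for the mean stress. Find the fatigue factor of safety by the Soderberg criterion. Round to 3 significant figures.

C = D/d = 17.0/1.77 = 9.6045; K_W = (4C−1)/(4C−4)+0.615/C = 1.1512; K_s = 1+0.5/C = 1.0521
F_a = (F_max−F_min)/2 = 57.65 N; F_m = (F_max+F_min)/2 = 112.35 N
τ_a = K_W·8F_aD/(πd³) = 1.1512 × 450.06 = 518.1 MPa
τ_m = K_s·8F_mD/(πd³) = 1.0521 × 877.09 = 922.75 MPa
Soderberg: 1/n_f = τ_a/S_se + τ_m/S_sy = 518.1/368 + 922.75/661 = 1.40789 + 1.39599 = 2.8039
n_f = 1/2.8039 = 0.3566

0.357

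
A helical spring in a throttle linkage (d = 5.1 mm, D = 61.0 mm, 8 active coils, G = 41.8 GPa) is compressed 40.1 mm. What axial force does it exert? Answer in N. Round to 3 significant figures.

78.1 N

k = Gd⁴/(8D³N_a) = (41.8×10³)(5.1⁴)/(8·61.0³·8) = 1.9466 N/mm
F = k·δ = 1.9466 × 40.1 = 78.061 N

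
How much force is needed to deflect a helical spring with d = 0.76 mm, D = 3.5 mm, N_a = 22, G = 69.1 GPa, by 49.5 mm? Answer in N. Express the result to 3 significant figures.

k = Gd⁴/(8D³N_a) = (69.1×10³)(0.76⁴)/(8·3.5³·22) = 3.055 N/mm
F = k·δ = 3.055 × 49.5 = 151.22 N

151 N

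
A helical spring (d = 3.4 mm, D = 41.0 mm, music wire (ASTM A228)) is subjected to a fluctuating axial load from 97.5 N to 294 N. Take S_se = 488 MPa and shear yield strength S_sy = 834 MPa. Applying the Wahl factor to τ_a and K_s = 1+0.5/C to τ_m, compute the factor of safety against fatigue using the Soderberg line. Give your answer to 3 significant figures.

0.801

C = D/d = 41.0/3.4 = 12.0588; K_W = (4C−1)/(4C−4)+0.615/C = 1.1188; K_s = 1+0.5/C = 1.0415
F_a = (F_max−F_min)/2 = 98.25 N; F_m = (F_max+F_min)/2 = 195.75 N
τ_a = K_W·8F_aD/(πd³) = 1.1188 × 260.99 = 292 MPa
τ_m = K_s·8F_mD/(πd³) = 1.0415 × 519.98 = 541.54 MPa
Soderberg: 1/n_f = τ_a/S_se + τ_m/S_sy = 292/488 + 541.54/834 = 0.59836 + 0.64933 = 1.2477
n_f = 1/1.2477 = 0.8015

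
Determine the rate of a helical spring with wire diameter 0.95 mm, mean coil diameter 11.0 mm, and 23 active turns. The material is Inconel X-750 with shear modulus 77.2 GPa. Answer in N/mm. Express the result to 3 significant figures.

k = Gd⁴/(8D³N_a) = (77.2×10³ × 0.95⁴) / (8 × 11.0³ × 23)
  = 62879.9 / 244904 = 0.25675 N/mm

0.257 N/mm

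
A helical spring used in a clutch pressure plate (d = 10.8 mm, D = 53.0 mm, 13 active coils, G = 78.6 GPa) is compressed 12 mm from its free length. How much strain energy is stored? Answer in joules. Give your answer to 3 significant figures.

4.97 J

k = Gd⁴/(8D³N_a) = (78.6×10³)(10.8⁴)/(8·53.0³·13) = 69.065 N/mm
U = ½kδ² = 0.5 × 69.065 × 12² = 4972.7 N·mm = 4.9727 J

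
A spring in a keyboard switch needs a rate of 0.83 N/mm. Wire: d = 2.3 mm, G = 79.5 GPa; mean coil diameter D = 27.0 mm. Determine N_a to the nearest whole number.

17

N_a = Gd⁴/(8D³k) = (79.5×10³ × 2.3⁴)/(8 × 27.0³ × 0.83)
    = 2.22474e+06 / 130695 = 17.02 → 17 coils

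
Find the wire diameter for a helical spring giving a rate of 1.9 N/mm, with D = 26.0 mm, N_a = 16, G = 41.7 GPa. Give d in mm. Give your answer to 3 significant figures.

3.18 mm

d = (8D³N_a·k / G)^(1/4) = (8·26.0³·16·1.9 / (41.7×10³))^0.25
  = (102.51)^0.25 = 3.1819 mm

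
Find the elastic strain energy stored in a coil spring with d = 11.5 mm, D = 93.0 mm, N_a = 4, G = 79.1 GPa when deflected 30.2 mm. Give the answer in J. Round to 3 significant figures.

k = Gd⁴/(8D³N_a) = (79.1×10³)(11.5⁴)/(8·93.0³·4) = 53.749 N/mm
U = ½kδ² = 0.5 × 53.749 × 30.2² = 24511 N·mm = 24.511 J

24.5 J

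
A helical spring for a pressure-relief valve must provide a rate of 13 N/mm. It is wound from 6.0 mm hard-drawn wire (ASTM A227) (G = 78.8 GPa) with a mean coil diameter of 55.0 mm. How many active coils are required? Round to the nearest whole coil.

N_a = Gd⁴/(8D³k) = (78.8×10³ × 6.0⁴)/(8 × 55.0³ × 13)
    = 1.02125e+08 / 1.7303e+07 = 5.902 → 6 coils

6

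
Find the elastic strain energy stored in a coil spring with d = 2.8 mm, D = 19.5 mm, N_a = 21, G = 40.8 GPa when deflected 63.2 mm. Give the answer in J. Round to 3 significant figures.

k = Gd⁴/(8D³N_a) = (40.8×10³)(2.8⁴)/(8·19.5³·21) = 2.0132 N/mm
U = ½kδ² = 0.5 × 2.0132 × 63.2² = 4020.5 N·mm = 4.0205 J

4.02 J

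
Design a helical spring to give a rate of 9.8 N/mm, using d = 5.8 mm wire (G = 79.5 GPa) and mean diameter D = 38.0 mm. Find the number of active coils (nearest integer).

21

N_a = Gd⁴/(8D³k) = (79.5×10³ × 5.8⁴)/(8 × 38.0³ × 9.8)
    = 8.99661e+07 / 4.30196e+06 = 20.91 → 21 coils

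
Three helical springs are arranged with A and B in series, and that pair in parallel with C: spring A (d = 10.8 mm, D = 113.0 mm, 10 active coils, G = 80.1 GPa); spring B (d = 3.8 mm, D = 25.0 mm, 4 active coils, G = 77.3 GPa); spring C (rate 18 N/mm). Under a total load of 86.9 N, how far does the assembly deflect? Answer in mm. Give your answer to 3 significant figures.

3.43 mm

k_A = Gd⁴/(8D³N_a) = (80.1×10³)(10.8⁴)/(8·113.0³·10) = 9.4407 N/mm
k_B = Gd⁴/(8D³N_a) = (77.3×10³)(3.8⁴)/(8·25.0³·4) = 32.236 N/mm
Springs A,B series: k_AB = 1/(1/9.4407+1/32.236) = 7.3022 N/mm; parallel with C: k_eq = 7.3022+18 = 25.302 N/mm
δ = F/k_eq = 86.9/25.302 = 3.4345 mm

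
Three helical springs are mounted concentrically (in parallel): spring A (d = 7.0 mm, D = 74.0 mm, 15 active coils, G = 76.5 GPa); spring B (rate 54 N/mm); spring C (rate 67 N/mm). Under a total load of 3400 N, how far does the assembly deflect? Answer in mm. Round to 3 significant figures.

k_A = Gd⁴/(8D³N_a) = (76.5×10³)(7.0⁴)/(8·74.0³·15) = 3.7773 N/mm
Parallel: k_eq = 3.7773 + 54 + 67 = 124.78 N/mm
δ = F/k_eq = 3400/124.78 = 27.249 mm

27.2 mm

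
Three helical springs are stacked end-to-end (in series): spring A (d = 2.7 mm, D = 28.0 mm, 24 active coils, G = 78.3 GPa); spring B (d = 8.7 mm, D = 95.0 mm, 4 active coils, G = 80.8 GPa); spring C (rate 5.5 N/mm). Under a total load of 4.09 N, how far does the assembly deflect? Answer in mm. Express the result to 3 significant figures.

5.13 mm

k_A = Gd⁴/(8D³N_a) = (78.3×10³)(2.7⁴)/(8·28.0³·24) = 0.98728 N/mm
k_B = Gd⁴/(8D³N_a) = (80.8×10³)(8.7⁴)/(8·95.0³·4) = 16.872 N/mm
Series: 1/k_eq = 1/0.98728 + 1/16.872 + 1/5.5 = 1.254; k_eq = 0.79747 N/mm
δ = F/k_eq = 4.09/0.79747 = 5.1287 mm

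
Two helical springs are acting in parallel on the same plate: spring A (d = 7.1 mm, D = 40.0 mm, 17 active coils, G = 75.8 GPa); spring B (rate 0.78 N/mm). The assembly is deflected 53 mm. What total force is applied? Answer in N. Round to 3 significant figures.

k_A = Gd⁴/(8D³N_a) = (75.8×10³)(7.1⁴)/(8·40.0³·17) = 22.13 N/mm
Parallel: k_eq = 22.13 + 0.78 = 22.91 N/mm
F = k_eq·δ = 22.91·53 = 1214.2 N

1210 N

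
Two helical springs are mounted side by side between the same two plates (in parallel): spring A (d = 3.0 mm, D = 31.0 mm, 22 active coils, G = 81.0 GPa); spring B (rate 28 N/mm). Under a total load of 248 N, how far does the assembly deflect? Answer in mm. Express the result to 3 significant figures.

8.48 mm

k_A = Gd⁴/(8D³N_a) = (81.0×10³)(3.0⁴)/(8·31.0³·22) = 1.2513 N/mm
Parallel: k_eq = 1.2513 + 28 = 29.251 N/mm
δ = F/k_eq = 248/29.251 = 8.4782 mm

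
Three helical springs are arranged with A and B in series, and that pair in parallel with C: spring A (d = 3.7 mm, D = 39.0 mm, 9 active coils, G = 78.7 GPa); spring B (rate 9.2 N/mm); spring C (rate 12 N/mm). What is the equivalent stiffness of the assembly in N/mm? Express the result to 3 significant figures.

k_A = Gd⁴/(8D³N_a) = (78.7×10³)(3.7⁴)/(8·39.0³·9) = 3.4535 N/mm
Springs A,B series: k_AB = 1/(1/3.4535+1/9.2) = 2.5109 N/mm; parallel with C: k_eq = 2.5109+12 = 14.511 N/mm

14.5 N/mm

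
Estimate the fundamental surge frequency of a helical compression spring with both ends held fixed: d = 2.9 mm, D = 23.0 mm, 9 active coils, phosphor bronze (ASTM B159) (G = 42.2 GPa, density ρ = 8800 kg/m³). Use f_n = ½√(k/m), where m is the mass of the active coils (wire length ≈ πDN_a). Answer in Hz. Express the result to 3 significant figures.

k = Gd⁴/(8D³N_a) = (42.2×10³)(2.9⁴)/(8·23.0³·9) = 3.4071 N/mm = 3407.1 N/m
Wire length L = πDN_a = π·23.0·9 = 650.31 mm
m = ρ·(πd²/4)·L = 8800 × 6.6052×10⁻⁶ m² × 0.65031 m = 0.0378 kg
f_n = ½√(k/m) = 0.5·√(3407.1/0.0378) = 0.5·√(90136) = 150.11 Hz

150 Hz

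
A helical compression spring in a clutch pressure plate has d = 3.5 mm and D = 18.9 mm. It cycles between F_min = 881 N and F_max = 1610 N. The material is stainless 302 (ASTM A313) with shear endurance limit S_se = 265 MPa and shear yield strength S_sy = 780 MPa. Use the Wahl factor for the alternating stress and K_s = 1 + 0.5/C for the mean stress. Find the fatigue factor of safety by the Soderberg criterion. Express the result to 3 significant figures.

0.254

C = D/d = 18.9/3.5 = 5.4000; K_W = (4C−1)/(4C−4)+0.615/C = 1.2843; K_s = 1+0.5/C = 1.0926
F_a = (F_max−F_min)/2 = 364.5 N; F_m = (F_max+F_min)/2 = 1245.5 N
τ_a = K_W·8F_aD/(πd³) = 1.2843 × 409.16 = 525.5 MPa
τ_m = K_s·8F_mD/(πd³) = 1.0926 × 1398.1 = 1527.6 MPa
Soderberg: 1/n_f = τ_a/S_se + τ_m/S_sy = 525.5/265 + 1527.6/780 = 1.98304 + 1.95842 = 3.9415
n_f = 1/3.9415 = 0.2537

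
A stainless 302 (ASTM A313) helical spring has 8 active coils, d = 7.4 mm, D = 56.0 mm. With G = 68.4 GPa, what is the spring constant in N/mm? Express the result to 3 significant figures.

k = Gd⁴/(8D³N_a) = (68.4×10³ × 7.4⁴) / (8 × 56.0³ × 8)
  = 2.05108e+08 / 1.12394e+07 = 18.249 N/mm

18.2 N/mm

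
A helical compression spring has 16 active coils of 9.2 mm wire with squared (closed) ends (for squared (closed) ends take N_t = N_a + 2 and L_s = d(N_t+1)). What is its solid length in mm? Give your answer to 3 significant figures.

175 mm

squared (closed) ends: N_t = N_a + 2 = 16 + 2 = 18
L_s = d·(N_t+1) = 9.2 × 19 = 174.8 mm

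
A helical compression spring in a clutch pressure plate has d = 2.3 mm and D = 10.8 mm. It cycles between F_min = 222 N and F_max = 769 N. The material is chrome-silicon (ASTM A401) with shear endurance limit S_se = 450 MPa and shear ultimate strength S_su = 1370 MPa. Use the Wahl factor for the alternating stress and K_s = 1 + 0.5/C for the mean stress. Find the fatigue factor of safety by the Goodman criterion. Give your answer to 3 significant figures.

C = D/d = 10.8/2.3 = 4.6957; K_W = (4C−1)/(4C−4)+0.615/C = 1.3339; K_s = 1+0.5/C = 1.1065
F_a = (F_max−F_min)/2 = 273.5 N; F_m = (F_max+F_min)/2 = 495.5 N
τ_a = K_W·8F_aD/(πd³) = 1.3339 × 618.21 = 824.64 MPa
τ_m = K_s·8F_mD/(πd³) = 1.1065 × 1120 = 1239.3 MPa
Goodman: 1/n_f = τ_a/S_se + τ_m/S_su = 824.64/450 + 1239.3/1370 = 1.83254 + 0.90458 = 2.7371
n_f = 1/2.7371 = 0.3653

0.365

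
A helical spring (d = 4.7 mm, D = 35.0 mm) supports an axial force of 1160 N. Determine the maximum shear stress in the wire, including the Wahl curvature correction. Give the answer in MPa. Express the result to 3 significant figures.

Spring index C = D/d = 35.0/4.7 = 7.4468
K_W = (4C−1)/(4C−4) + 0.615/C = 28.787/25.787 + 0.0826 = 1.1989
τ₀ = 8FD/(πd³) = 8·1160·35.0/(π·4.7³) = 324800/326.17 = 995.8 MPa
τ_max = K·τ₀ = 1.1989 × 995.8 = 1193.9 MPa

1190 MPa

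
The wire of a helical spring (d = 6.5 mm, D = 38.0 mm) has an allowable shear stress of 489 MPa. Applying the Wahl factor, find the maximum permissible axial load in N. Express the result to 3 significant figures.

1100 N

C = D/d = 38.0/6.5 = 5.8462
K_W = (4C−1)/(4C−4) + 0.615/C = 22.385/19.385 + 0.1052 = 1.2600
τ_max = K·8FD/(πd³) → F_max = τ_allow·πd³/(8DK)
F_max = 489·π·6.5³/(8·38.0·1.2600) = 4.2189e+05/383.03 = 1101.5 N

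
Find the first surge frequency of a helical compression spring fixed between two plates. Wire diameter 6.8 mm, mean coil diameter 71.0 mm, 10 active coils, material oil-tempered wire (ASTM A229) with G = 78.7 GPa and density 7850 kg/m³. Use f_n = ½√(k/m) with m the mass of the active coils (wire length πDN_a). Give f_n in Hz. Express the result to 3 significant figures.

48.1 Hz

k = Gd⁴/(8D³N_a) = (78.7×10³)(6.8⁴)/(8·71.0³·10) = 5.8769 N/mm = 5876.9 N/m
Wire length L = πDN_a = π·71.0·10 = 2230.5 mm
m = ρ·(πd²/4)·L = 7850 × 36.317×10⁻⁶ m² × 2.2305 m = 0.6359 kg
f_n = ½√(k/m) = 0.5·√(5876.9/0.6359) = 0.5·√(9241.9) = 48.067 Hz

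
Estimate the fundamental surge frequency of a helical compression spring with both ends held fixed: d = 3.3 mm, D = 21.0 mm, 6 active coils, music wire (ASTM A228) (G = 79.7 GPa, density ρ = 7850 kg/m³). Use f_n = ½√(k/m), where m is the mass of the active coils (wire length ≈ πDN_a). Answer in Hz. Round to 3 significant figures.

447 Hz

k = Gd⁴/(8D³N_a) = (79.7×10³)(3.3⁴)/(8·21.0³·6) = 21.263 N/mm = 21263 N/m
Wire length L = πDN_a = π·21.0·6 = 395.84 mm
m = ρ·(πd²/4)·L = 7850 × 8.553×10⁻⁶ m² × 0.39584 m = 0.026577 kg
f_n = ½√(k/m) = 0.5·√(21263/0.026577) = 0.5·√(8.0003e+05) = 447.22 Hz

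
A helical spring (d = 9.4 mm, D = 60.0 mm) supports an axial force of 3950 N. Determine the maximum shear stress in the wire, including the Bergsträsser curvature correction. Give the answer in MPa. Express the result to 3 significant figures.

888 MPa

Spring index C = D/d = 60.0/9.4 = 6.3830
K_B = (4C+2)/(4C−3) = 27.532/22.532 = 1.2219
τ₀ = 8FD/(πd³) = 8·3950·60.0/(π·9.4³) = 1.896e+06/2609.4 = 726.62 MPa
τ_max = K·τ₀ = 1.2219 × 726.62 = 887.86 MPa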